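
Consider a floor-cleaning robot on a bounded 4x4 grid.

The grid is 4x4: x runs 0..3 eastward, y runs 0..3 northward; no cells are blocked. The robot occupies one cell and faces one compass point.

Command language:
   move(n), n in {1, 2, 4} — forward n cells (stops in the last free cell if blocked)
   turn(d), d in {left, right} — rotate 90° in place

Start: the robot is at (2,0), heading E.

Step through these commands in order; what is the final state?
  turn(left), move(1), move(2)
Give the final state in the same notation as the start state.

at (2,3), heading N

initial: at (2,0), heading E
step 1 (turn(left)): at (2,0), heading N
step 2 (move(1)): at (2,1), heading N
step 3 (move(2)): at (2,3), heading N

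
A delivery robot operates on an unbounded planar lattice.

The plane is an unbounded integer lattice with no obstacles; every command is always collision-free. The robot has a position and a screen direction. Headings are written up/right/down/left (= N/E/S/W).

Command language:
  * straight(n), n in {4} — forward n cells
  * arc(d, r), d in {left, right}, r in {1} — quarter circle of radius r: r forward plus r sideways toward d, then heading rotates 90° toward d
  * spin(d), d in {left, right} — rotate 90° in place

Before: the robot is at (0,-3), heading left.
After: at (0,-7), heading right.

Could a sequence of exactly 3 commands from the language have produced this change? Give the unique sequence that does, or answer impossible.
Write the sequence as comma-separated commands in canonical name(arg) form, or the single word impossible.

spin(left), straight(4), spin(left)

key: cell and facing (now E) both changed — the 3 commands mix motion and turning
initial: at (0,-3), heading left
t=1 spin(left) ⇒ at (0,-3), heading down
t=2 straight(4) ⇒ at (0,-7), heading down
t=3 spin(left) ⇒ at (0,-7), heading right
no other 3-command option fits: unique.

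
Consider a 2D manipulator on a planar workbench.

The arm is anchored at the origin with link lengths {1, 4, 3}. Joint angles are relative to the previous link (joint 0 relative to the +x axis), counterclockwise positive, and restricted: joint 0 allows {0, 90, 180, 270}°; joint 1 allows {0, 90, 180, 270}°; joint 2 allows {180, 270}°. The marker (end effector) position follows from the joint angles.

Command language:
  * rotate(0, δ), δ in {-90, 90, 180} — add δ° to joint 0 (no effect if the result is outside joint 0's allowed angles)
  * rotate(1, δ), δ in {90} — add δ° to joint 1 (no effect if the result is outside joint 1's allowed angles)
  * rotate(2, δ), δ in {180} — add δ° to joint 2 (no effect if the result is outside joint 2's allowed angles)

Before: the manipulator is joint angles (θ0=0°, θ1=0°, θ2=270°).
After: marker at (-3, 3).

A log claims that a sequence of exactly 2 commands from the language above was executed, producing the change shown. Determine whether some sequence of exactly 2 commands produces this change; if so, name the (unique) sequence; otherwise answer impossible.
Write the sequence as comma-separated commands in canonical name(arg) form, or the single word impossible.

rotate(1, 90), rotate(1, 90)

t0: joint angles (θ0=0°, θ1=0°, θ2=270°)
step 1 (rotate(1, 90)): joint angles (θ0=0°, θ1=90°, θ2=270°)
step 2 (rotate(1, 90)): joint angles (θ0=0°, θ1=180°, θ2=270°)
uniquely the one of 25 2-step routes that fits.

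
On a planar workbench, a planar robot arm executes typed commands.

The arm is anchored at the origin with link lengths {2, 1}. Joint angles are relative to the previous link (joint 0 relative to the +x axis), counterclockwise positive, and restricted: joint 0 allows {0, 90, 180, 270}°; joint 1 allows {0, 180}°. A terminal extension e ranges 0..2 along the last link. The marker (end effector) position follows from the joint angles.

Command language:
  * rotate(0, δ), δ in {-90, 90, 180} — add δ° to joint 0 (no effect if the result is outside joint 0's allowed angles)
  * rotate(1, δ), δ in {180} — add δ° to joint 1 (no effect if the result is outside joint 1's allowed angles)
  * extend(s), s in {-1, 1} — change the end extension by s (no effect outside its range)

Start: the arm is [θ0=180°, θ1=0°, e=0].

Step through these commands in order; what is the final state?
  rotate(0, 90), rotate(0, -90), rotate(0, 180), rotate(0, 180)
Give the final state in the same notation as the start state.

[θ0=180°, θ1=0°, e=0]

begin: [θ0=180°, θ1=0°, e=0]
step 1 (rotate(0, 90)): [θ0=270°, θ1=0°, e=0]
step 2 (rotate(0, -90)): [θ0=180°, θ1=0°, e=0]
step 3 (rotate(0, 180)): [θ0=0°, θ1=0°, e=0]
step 4 (rotate(0, 180)): [θ0=180°, θ1=0°, e=0]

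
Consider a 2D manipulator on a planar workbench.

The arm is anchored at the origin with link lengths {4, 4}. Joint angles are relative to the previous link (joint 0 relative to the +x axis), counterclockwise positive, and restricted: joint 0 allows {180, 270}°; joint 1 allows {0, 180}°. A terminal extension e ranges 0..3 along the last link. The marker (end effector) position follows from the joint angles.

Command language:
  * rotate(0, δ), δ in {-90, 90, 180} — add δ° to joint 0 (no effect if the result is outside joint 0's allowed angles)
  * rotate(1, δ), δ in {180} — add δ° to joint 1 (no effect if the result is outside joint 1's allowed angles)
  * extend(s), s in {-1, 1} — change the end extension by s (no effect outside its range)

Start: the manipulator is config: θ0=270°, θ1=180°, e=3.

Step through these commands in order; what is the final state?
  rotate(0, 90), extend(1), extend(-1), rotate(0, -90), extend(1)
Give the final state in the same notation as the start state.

start: config: θ0=270°, θ1=180°, e=3
1. rotate(0, 90) → config: θ0=270°, θ1=180°, e=3
2. extend(1) → config: θ0=270°, θ1=180°, e=3
3. extend(-1) → config: θ0=270°, θ1=180°, e=2
4. rotate(0, -90) → config: θ0=180°, θ1=180°, e=2
5. extend(1) → config: θ0=180°, θ1=180°, e=3

config: θ0=180°, θ1=180°, e=3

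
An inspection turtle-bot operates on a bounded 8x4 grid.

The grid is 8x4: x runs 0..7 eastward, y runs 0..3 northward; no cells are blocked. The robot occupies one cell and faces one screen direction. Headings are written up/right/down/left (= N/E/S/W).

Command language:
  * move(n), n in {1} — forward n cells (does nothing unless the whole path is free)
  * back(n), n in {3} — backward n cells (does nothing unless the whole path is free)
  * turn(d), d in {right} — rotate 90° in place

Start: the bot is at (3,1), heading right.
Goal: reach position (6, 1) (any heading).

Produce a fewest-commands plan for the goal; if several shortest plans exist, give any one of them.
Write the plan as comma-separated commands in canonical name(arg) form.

turn(right), turn(right), back(3)

initial: at (3,1), heading right
[1] after turn(right): at (3,1), heading down
[2] after turn(right): at (3,1), heading left
[3] after back(3): at (6,1), heading left
nothing shorter than 3 reaches the goal.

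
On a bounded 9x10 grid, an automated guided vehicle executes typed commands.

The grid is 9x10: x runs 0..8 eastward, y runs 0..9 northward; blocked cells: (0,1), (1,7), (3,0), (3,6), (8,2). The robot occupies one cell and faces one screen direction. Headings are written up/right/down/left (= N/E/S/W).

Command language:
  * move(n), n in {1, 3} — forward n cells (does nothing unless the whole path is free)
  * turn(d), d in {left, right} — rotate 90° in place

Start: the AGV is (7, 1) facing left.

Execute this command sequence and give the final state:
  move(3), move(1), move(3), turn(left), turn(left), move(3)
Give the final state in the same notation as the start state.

(6, 1) facing right

initial: (7, 1) facing left
[1] after move(3): (4, 1) facing left
[2] after move(1): (3, 1) facing left
[3] after move(3): (3, 1) facing left
[4] after turn(left): (3, 1) facing down
[5] after turn(left): (3, 1) facing right
[6] after move(3): (6, 1) facing right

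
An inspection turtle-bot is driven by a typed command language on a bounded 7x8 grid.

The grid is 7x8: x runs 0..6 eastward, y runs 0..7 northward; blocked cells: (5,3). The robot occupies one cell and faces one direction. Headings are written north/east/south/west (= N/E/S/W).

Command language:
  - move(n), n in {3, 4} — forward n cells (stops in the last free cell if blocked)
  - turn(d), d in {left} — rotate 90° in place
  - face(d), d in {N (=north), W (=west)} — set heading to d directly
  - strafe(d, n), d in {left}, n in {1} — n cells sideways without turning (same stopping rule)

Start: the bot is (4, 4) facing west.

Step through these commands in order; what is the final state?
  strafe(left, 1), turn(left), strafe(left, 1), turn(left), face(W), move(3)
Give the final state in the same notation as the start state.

(1, 3) facing west

t0: (4, 4) facing west
[1] after strafe(left, 1): (4, 3) facing west
[2] after turn(left): (4, 3) facing south
[3] after strafe(left, 1): (4, 3) facing south
[4] after turn(left): (4, 3) facing east
[5] after face(W): (4, 3) facing west
[6] after move(3): (1, 3) facing west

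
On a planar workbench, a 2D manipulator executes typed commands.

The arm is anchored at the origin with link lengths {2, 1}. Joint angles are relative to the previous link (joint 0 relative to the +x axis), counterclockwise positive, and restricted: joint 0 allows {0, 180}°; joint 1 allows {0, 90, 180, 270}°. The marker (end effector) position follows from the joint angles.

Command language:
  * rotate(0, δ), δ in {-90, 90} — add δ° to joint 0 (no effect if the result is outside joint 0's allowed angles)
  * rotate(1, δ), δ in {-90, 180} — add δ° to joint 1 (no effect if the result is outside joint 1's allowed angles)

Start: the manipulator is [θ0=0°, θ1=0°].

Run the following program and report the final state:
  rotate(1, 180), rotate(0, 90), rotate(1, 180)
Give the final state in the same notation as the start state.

[θ0=0°, θ1=0°]

from: [θ0=0°, θ1=0°]
1. rotate(1, 180) → [θ0=0°, θ1=180°]
2. rotate(0, 90) → [θ0=0°, θ1=180°]
3. rotate(1, 180) → [θ0=0°, θ1=0°]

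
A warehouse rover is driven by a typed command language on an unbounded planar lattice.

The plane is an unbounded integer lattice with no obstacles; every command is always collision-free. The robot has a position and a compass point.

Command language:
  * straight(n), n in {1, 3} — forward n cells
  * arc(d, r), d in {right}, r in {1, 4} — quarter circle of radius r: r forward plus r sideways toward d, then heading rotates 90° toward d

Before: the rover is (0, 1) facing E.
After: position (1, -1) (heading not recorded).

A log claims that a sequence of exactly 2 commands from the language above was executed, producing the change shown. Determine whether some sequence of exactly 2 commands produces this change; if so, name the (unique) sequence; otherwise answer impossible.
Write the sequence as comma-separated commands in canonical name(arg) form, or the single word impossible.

arc(right, 1), straight(1)

key: order matters: swapping arc(right, 1) and straight(1) lands elsewhere
initial: (0, 1) facing E
1. arc(right, 1) → (1, 0) facing S
2. straight(1) → (1, -1) facing S
no other 2-command option fits: unique.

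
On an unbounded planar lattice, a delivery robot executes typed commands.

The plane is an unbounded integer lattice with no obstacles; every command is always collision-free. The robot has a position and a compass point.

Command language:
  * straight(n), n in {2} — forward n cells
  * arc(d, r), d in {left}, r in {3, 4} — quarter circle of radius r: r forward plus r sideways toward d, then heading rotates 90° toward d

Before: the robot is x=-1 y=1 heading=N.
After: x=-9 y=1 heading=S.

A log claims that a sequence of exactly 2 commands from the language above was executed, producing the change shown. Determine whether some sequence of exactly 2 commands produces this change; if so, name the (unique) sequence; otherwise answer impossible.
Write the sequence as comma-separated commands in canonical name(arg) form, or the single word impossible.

arc(left, 4), arc(left, 4)

key: position moved to (-9,1) AND the heading swung to S — translation plus rotation needed
start: x=-1 y=1 heading=N
t=1 arc(left, 4) ⇒ x=-5 y=5 heading=W
t=2 arc(left, 4) ⇒ x=-9 y=1 heading=S
all 9 alternatives checked — unique.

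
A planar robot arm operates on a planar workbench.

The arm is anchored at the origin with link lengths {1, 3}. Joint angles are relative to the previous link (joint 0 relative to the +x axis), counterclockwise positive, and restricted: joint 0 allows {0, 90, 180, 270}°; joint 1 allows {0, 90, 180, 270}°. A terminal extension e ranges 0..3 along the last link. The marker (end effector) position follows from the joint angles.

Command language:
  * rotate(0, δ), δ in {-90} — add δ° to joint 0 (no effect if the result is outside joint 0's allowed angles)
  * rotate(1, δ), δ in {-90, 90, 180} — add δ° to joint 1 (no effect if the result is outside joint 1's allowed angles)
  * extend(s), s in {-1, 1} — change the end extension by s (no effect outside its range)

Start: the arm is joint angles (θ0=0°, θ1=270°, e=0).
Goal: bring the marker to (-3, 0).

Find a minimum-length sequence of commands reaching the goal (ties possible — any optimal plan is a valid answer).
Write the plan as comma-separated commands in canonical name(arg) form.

extend(1), rotate(1, -90)

t0: joint angles (θ0=0°, θ1=270°, e=0)
step 1 (extend(1)): joint angles (θ0=0°, θ1=270°, e=1)
step 2 (rotate(1, -90)): joint angles (θ0=0°, θ1=180°, e=1)
nothing shorter than 2 reaches the goal.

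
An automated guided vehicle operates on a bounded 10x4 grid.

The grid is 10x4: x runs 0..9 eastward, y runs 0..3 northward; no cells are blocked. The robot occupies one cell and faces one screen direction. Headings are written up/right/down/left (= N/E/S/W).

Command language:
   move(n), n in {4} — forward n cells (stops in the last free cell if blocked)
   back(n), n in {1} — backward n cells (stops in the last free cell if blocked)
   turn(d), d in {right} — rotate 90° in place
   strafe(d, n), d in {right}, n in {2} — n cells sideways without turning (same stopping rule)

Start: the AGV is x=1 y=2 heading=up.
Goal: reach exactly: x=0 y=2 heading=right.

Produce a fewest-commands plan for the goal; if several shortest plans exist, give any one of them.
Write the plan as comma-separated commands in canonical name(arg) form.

turn(right), back(1)

begin: x=1 y=2 heading=up
[1] after turn(right): x=1 y=2 heading=right
[2] after back(1): x=0 y=2 heading=right
no 1-step plan works, so 2 is optimal.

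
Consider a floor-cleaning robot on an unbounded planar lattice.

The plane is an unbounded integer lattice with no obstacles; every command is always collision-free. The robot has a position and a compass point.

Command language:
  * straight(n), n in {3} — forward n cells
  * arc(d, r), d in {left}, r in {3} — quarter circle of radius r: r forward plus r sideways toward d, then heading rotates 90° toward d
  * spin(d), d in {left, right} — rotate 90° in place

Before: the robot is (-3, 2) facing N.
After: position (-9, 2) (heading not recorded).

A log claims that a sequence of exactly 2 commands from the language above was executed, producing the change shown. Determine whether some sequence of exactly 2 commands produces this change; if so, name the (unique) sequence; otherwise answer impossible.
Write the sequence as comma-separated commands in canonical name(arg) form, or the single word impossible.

arc(left, 3), arc(left, 3)

start: (-3, 2) facing N
[1] after arc(left, 3): (-6, 5) facing W
[2] after arc(left, 3): (-9, 2) facing S
all 16 alternatives checked — unique.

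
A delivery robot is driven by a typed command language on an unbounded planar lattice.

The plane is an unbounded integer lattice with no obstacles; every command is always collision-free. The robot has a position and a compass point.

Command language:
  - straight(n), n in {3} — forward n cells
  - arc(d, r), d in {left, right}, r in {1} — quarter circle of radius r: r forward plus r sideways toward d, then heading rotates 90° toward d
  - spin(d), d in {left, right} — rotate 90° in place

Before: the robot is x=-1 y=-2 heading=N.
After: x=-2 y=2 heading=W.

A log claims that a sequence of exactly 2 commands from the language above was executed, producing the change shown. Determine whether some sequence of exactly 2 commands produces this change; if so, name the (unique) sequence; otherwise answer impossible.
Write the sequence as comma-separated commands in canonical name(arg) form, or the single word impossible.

key: order matters: swapping straight(3) and arc(left, 1) lands elsewhere
t0: x=-1 y=-2 heading=N
[1] after straight(3): x=-1 y=1 heading=N
[2] after arc(left, 1): x=-2 y=2 heading=W
no rival 2-sequence matches.

straight(3), arc(left, 1)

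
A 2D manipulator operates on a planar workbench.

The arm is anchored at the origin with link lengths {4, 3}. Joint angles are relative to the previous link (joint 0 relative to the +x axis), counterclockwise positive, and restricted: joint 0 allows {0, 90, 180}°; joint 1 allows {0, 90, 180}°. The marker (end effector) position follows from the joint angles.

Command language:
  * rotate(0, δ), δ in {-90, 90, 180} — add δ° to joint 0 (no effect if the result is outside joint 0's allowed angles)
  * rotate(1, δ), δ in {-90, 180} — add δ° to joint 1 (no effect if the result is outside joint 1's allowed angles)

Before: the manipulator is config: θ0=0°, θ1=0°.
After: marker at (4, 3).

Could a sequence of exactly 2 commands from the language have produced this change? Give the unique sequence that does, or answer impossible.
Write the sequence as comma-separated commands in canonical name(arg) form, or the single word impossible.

rotate(1, 180), rotate(1, -90)

key: running rotate(1, -90) before rotate(1, 180) would end elsewhere — order is forced
begin: config: θ0=0°, θ1=0°
t=1 rotate(1, 180) ⇒ config: θ0=0°, θ1=180°
t=2 rotate(1, -90) ⇒ config: θ0=0°, θ1=90°
uniquely the one of 25 2-step routes that fits.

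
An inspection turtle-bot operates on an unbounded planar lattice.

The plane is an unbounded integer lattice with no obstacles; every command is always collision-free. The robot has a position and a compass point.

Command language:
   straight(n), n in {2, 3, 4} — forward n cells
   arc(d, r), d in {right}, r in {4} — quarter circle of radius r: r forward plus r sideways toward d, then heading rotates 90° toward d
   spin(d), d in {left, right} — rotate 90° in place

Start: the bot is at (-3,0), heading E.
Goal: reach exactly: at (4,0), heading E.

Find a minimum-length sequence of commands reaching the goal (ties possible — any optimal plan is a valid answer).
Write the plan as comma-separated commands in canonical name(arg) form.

t0: at (-3,0), heading E
[1] after straight(3): at (0,0), heading E
[2] after straight(4): at (4,0), heading E
minimal: 2 command(s), checked below 2.

straight(3), straight(4)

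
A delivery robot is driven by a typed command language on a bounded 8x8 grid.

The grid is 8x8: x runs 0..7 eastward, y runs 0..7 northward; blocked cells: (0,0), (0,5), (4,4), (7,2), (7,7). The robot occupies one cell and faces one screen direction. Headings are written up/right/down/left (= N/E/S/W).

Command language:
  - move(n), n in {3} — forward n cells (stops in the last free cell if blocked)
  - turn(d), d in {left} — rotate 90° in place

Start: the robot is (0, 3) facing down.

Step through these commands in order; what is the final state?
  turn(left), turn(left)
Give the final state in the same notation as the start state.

from: (0, 3) facing down
1. turn(left) → (0, 3) facing right
2. turn(left) → (0, 3) facing up

(0, 3) facing up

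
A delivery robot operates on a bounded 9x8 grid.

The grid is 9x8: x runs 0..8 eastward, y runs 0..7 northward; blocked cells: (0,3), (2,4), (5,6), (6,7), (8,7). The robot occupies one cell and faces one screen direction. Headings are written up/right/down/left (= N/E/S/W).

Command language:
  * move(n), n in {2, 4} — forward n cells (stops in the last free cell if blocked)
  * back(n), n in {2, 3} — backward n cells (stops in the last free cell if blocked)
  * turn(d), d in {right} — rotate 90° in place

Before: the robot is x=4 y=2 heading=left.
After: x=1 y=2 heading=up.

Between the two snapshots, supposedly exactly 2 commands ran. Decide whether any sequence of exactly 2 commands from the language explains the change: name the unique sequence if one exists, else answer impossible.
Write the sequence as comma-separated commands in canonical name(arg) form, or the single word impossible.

no 2-step route produces this change.

impossible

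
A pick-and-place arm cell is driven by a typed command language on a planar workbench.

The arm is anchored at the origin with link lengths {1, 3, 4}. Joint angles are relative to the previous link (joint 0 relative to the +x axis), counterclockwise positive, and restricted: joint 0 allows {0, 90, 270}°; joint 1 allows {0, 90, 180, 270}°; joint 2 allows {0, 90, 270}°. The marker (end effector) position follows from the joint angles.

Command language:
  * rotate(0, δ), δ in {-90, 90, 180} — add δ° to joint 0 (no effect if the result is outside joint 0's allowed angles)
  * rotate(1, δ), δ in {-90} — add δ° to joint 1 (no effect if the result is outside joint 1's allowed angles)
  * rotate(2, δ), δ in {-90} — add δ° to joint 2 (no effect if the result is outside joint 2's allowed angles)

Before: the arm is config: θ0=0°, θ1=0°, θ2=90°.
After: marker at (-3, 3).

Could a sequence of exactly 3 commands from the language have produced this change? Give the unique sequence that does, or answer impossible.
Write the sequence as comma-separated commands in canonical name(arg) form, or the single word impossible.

rotate(1, -90), rotate(1, -90), rotate(1, -90)

initial: config: θ0=0°, θ1=0°, θ2=90°
[1] after rotate(1, -90): config: θ0=0°, θ1=270°, θ2=90°
[2] after rotate(1, -90): config: θ0=0°, θ1=180°, θ2=90°
[3] after rotate(1, -90): config: θ0=0°, θ1=90°, θ2=90°
no other 3-command option fits: unique.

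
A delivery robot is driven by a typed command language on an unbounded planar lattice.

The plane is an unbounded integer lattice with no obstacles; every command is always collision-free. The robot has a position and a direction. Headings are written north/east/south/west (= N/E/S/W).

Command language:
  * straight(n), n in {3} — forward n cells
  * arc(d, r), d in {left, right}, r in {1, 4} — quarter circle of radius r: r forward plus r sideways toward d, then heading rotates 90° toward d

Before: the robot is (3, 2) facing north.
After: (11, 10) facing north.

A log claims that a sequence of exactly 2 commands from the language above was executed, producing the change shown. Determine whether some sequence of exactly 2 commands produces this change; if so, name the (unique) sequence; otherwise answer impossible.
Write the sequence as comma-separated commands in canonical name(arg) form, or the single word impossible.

key: still facing N at the end — net rotation zero over 2 steps
begin: (3, 2) facing north
1. arc(right, 4) → (7, 6) facing east
2. arc(left, 4) → (11, 10) facing north
no other 2-command option fits: unique.

arc(right, 4), arc(left, 4)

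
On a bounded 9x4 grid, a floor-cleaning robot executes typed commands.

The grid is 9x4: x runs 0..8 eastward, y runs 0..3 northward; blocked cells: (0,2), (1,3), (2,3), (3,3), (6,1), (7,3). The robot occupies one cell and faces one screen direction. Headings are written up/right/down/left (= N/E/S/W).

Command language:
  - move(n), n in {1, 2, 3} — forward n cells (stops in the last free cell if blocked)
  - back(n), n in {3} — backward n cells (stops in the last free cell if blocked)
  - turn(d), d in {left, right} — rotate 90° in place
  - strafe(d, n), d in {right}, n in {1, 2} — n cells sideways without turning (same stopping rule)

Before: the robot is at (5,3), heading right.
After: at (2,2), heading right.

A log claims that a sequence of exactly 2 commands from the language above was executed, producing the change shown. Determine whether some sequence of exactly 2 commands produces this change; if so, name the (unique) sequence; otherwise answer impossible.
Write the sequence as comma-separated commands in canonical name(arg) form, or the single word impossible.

strafe(right, 1), back(3)

key: heading stays E — no command in the sequence turns
begin: at (5,3), heading right
1. strafe(right, 1) → at (5,2), heading right
2. back(3) → at (2,2), heading right
no rival 2-sequence matches.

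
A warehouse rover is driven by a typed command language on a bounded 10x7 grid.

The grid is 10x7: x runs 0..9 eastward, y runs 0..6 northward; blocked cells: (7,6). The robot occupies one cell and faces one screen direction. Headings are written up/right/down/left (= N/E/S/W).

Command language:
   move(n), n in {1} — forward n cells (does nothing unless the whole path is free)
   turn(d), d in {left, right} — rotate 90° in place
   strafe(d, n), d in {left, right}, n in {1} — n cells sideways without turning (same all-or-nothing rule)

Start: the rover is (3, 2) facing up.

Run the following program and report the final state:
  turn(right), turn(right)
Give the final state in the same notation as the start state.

(3, 2) facing down

initial: (3, 2) facing up
[1] after turn(right): (3, 2) facing right
[2] after turn(right): (3, 2) facing down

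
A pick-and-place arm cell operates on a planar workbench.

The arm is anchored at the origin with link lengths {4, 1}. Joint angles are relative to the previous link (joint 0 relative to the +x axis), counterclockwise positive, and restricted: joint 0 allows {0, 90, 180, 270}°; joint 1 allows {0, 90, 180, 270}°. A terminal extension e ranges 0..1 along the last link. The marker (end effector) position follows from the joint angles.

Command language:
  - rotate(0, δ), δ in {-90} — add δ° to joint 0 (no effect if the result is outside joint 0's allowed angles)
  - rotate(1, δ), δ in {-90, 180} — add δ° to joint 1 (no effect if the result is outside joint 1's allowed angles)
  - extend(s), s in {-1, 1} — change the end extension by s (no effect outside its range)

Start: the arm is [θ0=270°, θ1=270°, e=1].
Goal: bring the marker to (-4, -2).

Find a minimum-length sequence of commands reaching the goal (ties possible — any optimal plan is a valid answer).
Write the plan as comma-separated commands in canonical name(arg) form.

initial: [θ0=270°, θ1=270°, e=1]
[1] after rotate(1, 180): [θ0=270°, θ1=90°, e=1]
[2] after rotate(0, -90): [θ0=180°, θ1=90°, e=1]
shorter routes all fall short; 2 is best.

rotate(1, 180), rotate(0, -90)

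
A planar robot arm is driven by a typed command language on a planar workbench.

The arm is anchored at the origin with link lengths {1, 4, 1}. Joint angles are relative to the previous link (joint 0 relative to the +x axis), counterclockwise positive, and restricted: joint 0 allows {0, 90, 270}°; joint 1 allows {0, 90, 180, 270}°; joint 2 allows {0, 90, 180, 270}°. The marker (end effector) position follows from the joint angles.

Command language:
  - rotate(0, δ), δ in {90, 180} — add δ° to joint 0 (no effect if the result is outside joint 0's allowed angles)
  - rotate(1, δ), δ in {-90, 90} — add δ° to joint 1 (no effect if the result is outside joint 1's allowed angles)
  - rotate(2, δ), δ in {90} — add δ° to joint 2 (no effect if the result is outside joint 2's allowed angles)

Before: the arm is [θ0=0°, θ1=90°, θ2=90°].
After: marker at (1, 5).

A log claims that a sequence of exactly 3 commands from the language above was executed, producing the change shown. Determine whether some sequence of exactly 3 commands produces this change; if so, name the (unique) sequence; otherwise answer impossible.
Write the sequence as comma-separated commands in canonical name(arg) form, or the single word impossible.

rotate(2, 90), rotate(2, 90), rotate(2, 90)

from: [θ0=0°, θ1=90°, θ2=90°]
t=1 rotate(2, 90) ⇒ [θ0=0°, θ1=90°, θ2=180°]
t=2 rotate(2, 90) ⇒ [θ0=0°, θ1=90°, θ2=270°]
t=3 rotate(2, 90) ⇒ [θ0=0°, θ1=90°, θ2=0°]
no rival 3-sequence matches.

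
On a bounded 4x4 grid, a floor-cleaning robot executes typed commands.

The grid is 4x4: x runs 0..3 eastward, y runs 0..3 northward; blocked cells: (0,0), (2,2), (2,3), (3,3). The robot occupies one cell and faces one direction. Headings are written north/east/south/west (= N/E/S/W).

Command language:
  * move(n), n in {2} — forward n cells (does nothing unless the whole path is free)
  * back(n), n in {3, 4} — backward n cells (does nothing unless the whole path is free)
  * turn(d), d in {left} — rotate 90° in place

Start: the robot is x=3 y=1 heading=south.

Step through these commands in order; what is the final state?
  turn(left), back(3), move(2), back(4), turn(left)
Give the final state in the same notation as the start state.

x=2 y=1 heading=north

initial: x=3 y=1 heading=south
[1] after turn(left): x=3 y=1 heading=east
[2] after back(3): x=0 y=1 heading=east
[3] after move(2): x=2 y=1 heading=east
[4] after back(4): x=2 y=1 heading=east
[5] after turn(left): x=2 y=1 heading=north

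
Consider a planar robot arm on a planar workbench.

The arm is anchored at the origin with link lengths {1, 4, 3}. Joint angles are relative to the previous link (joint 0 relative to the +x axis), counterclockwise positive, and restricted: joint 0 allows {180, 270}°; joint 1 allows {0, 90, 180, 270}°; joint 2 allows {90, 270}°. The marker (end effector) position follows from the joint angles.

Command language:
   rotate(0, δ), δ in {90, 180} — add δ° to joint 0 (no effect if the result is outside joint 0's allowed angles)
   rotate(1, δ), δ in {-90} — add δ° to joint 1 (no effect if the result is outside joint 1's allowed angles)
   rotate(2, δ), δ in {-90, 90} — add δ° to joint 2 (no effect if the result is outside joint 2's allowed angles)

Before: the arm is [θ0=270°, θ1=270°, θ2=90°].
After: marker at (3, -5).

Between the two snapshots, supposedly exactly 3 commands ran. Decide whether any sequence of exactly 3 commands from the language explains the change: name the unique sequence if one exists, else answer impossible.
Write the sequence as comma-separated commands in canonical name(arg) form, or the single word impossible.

rotate(1, -90), rotate(1, -90), rotate(1, -90)

t0: [θ0=270°, θ1=270°, θ2=90°]
[1] after rotate(1, -90): [θ0=270°, θ1=180°, θ2=90°]
[2] after rotate(1, -90): [θ0=270°, θ1=90°, θ2=90°]
[3] after rotate(1, -90): [θ0=270°, θ1=0°, θ2=90°]
no other 3-command option fits: unique.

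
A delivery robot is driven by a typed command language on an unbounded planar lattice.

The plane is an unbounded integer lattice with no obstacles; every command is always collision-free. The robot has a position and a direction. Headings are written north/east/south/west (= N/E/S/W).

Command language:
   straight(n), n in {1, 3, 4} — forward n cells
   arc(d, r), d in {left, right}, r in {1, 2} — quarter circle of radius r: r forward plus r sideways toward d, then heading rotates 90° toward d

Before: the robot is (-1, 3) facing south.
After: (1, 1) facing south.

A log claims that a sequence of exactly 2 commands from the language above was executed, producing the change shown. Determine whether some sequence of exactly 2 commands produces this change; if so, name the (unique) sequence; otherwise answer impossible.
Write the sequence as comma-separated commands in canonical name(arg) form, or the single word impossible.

key: still facing S at the end — net rotation zero over 2 steps
from: (-1, 3) facing south
[1] after arc(left, 1): (0, 2) facing east
[2] after arc(right, 1): (1, 1) facing south
no rival 2-sequence matches.

arc(left, 1), arc(right, 1)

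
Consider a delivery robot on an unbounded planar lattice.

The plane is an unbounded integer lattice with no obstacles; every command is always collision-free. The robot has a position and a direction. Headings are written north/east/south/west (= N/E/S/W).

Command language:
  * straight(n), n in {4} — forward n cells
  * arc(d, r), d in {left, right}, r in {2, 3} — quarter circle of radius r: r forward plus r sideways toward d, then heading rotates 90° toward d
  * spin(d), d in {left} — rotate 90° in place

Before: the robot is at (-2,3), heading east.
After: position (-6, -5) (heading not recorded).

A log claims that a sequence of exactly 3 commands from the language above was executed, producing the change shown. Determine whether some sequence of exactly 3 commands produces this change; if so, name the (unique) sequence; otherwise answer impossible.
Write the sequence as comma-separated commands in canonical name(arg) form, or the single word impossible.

arc(right, 2), arc(right, 3), arc(left, 3)

key: running arc(left, 3) before arc(right, 2) would end elsewhere — order is forced
from: at (-2,3), heading east
step 1 (arc(right, 2)): at (0,1), heading south
step 2 (arc(right, 3)): at (-3,-2), heading west
step 3 (arc(left, 3)): at (-6,-5), heading south
uniquely the one of 216 3-step routes that fits.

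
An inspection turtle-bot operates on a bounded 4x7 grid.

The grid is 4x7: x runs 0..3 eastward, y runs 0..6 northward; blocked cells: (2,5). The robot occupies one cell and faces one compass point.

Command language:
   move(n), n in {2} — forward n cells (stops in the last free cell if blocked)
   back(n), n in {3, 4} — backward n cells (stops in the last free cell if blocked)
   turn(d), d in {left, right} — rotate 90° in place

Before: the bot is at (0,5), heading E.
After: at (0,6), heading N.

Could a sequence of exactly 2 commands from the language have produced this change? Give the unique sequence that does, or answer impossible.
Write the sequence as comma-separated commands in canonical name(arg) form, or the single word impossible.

key: position moved to (0,6) AND the heading swung to N — translation plus rotation needed
start: at (0,5), heading E
step 1 (turn(left)): at (0,5), heading N
step 2 (move(2)): at (0,6), heading N
uniquely the one of 25 2-step routes that fits.

turn(left), move(2)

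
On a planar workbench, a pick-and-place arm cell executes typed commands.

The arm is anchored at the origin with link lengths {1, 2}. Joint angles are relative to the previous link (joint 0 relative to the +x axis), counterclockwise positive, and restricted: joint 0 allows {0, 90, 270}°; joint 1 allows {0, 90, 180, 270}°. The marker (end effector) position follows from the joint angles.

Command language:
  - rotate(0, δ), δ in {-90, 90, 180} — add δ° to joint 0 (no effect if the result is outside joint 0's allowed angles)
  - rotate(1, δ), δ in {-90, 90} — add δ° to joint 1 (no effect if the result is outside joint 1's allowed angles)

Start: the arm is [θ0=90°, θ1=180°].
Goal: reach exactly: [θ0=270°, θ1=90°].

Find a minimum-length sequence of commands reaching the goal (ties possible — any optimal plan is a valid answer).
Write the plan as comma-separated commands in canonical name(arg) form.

rotate(1, -90), rotate(0, 180)

t0: [θ0=90°, θ1=180°]
[1] after rotate(1, -90): [θ0=90°, θ1=90°]
[2] after rotate(0, 180): [θ0=270°, θ1=90°]
shorter routes all fall short; 2 is best.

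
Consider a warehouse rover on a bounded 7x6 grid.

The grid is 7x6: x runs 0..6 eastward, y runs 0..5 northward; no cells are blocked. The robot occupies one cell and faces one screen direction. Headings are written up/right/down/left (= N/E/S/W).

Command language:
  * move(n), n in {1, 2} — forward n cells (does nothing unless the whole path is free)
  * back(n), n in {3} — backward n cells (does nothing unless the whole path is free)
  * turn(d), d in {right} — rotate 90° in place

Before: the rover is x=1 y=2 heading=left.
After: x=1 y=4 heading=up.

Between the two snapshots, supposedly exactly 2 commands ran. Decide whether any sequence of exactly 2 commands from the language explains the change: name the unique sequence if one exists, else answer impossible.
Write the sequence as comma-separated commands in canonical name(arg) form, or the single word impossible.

turn(right), move(2)

key: order matters: swapping turn(right) and move(2) lands elsewhere
initial: x=1 y=2 heading=left
1. turn(right) → x=1 y=2 heading=up
2. move(2) → x=1 y=4 heading=up
uniquely the one of 16 2-step routes that fits.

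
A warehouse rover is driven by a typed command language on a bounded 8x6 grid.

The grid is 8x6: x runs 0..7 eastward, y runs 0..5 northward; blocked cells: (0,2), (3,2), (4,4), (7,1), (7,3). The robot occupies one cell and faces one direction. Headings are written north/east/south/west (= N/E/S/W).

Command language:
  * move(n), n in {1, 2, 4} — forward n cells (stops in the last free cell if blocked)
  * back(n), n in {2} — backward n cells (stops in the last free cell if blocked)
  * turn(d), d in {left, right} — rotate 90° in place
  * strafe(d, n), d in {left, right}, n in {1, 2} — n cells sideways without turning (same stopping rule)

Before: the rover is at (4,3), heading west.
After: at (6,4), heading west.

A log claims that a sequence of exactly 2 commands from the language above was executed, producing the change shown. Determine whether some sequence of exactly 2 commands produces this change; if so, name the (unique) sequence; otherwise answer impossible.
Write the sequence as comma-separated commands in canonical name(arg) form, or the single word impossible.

back(2), strafe(right, 1)

key: still facing W at the end — nothing in the sequence rotates
initial: at (4,3), heading west
1. back(2) → at (6,3), heading west
2. strafe(right, 1) → at (6,4), heading west
all 100 alternatives checked — unique.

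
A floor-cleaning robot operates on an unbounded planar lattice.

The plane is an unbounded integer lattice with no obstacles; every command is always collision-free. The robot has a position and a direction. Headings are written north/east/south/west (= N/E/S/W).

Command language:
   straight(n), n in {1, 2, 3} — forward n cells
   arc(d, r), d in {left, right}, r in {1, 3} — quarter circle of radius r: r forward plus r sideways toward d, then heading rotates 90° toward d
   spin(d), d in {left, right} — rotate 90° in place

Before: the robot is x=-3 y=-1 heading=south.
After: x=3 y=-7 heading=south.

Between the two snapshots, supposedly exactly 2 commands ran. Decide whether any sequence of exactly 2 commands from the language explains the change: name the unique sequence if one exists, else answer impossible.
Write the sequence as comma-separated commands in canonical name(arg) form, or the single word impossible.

key: order matters: swapping arc(left, 3) and arc(right, 3) lands elsewhere
from: x=-3 y=-1 heading=south
1. arc(left, 3) → x=0 y=-4 heading=east
2. arc(right, 3) → x=3 y=-7 heading=south
no rival 2-sequence matches.

arc(left, 3), arc(right, 3)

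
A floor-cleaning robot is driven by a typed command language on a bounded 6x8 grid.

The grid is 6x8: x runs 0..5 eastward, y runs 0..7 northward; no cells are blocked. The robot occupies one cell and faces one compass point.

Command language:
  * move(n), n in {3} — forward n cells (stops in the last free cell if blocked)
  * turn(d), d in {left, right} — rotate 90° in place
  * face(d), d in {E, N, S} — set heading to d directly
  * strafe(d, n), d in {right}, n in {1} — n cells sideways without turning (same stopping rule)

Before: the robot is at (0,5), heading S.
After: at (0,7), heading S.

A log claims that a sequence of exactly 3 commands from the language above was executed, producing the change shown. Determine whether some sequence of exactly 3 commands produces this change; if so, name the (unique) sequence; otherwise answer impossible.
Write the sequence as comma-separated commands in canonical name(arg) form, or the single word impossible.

face(N), move(3), face(S)

key: order matters: swapping face(N) and face(S) lands elsewhere
initial: at (0,5), heading S
1. face(N) → at (0,5), heading N
2. move(3) → at (0,7), heading N
3. face(S) → at (0,7), heading S
uniquely the one of 343 3-step routes that fits.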